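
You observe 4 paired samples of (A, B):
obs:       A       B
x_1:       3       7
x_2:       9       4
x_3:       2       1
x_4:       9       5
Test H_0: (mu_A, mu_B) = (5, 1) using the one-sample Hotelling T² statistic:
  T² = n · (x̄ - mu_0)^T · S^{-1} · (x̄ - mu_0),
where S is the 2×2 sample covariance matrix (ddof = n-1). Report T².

Step 1 — sample mean vector:
  mean(A) = (3 + 9 + 2 + 9) / 4 = 23/4 = 5.75
  mean(B) = (7 + 4 + 1 + 5) / 4 = 17/4 = 4.25
  x̄ = (5.75, 4.25),  deviation x̄ - mu_0 = (5.75, 4.25) - (5, 1) = (0.75, 3.25).

Step 2 — sample covariance matrix, S[i,j] = (1/(n-1)) · Σ_k (x_{k,i} - mean_i) · (x_{k,j} - mean_j), divisor n-1 = 3:
  S[A,A] = ((-2.75)·(-2.75) + (3.25)·(3.25) + (-3.75)·(-3.75) + (3.25)·(3.25)) / 3 = 42.75/3 = 14.25
  S[A,B] = ((-2.75)·(2.75) + (3.25)·(-0.25) + (-3.75)·(-3.25) + (3.25)·(0.75)) / 3 = 6.25/3 = 2.0833
  S[B,B] = ((2.75)·(2.75) + (-0.25)·(-0.25) + (-3.25)·(-3.25) + (0.75)·(0.75)) / 3 = 18.75/3 = 6.25
  S = [[14.25, 2.0833],
 [2.0833, 6.25]].

Step 3 — invert S. det(S) = 14.25·6.25 - (2.0833)² = 84.7222.
  S^{-1} = (1/det) · [[d, -b], [-b, a]] = [[0.0738, -0.0246],
 [-0.0246, 0.1682]].

Step 4 — quadratic form (x̄ - mu_0)^T · S^{-1} · (x̄ - mu_0):
  S^{-1} · (x̄ - mu_0) = (-0.0246, 0.5282),
  (x̄ - mu_0)^T · [...] = (0.75)·(-0.0246) + (3.25)·(0.5282) = 1.6982.

Step 5 — scale by n: T² = 4 · 1.6982 = 6.7928.

T² ≈ 6.7928


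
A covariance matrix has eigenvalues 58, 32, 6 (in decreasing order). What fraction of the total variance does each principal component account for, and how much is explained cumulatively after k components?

Step 1 — total variance = trace(Sigma) = Σ λ_i = 58 + 32 + 6 = 96.

Step 2 — fraction explained by component i = λ_i / Σ λ:
  PC1: 58/96 = 0.6042
  PC2: 32/96 = 0.3333
  PC3: 6/96 = 0.0625

Step 3 — cumulative fraction after k components = (λ_1 + ... + λ_k) / Σ λ:
  k = 1: 58/96 = 0.6042
  k = 2: (58 + 32)/96 = 90/96 = 0.9375
  k = 3: (58 + 32 + 6)/96 = 96/96 = 1

Summary (fraction, with percent):

explained: PC1 0.6042 (60.42%), PC2 0.3333 (33.33%), PC3 0.0625 (6.25%);  cumulative: 0.6042, 0.9375, 1


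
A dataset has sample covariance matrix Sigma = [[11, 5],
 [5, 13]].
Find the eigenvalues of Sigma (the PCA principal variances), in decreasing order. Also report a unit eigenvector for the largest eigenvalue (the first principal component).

Step 1 — characteristic polynomial of 2×2 Sigma:
  det(Sigma - λI) = λ² - trace · λ + det = 0.
  trace = 11 + 13 = 24, det = 11·13 - (5)² = 118.
Step 2 — discriminant:
  Δ = trace² - 4·det = 576 - 472 = 104.
Step 3 — eigenvalues:
  λ = (trace ± √Δ)/2 = (24 ± 10.198)/2,
  λ_1 = 17.099,  λ_2 = 6.901.

Step 4 — unit eigenvector for λ_1: solve (Sigma - λ_1 I)v = 0. First row:
  (11 - 17.099)·v_x + (5)·v_y = 0, i.e. (-6.099)·v_x + (5)·v_y = 0,
  so v ∝ (b, λ_1 - a) = (5, 6.099) = u.
  ||u|| = √((5)² + (6.099)²) = √(62.198) ≈ 7.8866,
  v_1 = u/||u|| ≈ (0.634, 0.7733) (||v_1|| = 1).

λ_1 = 17.099,  λ_2 = 6.901;  v_1 ≈ (0.634, 0.7733)


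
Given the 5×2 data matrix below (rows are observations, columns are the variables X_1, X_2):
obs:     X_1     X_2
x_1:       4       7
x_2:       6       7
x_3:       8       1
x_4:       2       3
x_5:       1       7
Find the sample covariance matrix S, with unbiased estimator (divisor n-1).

Step 1 — column means:
  mean(X_1) = (4 + 6 + 8 + 2 + 1) / 5 = 21/5 = 4.2
  mean(X_2) = (7 + 7 + 1 + 3 + 7) / 5 = 25/5 = 5

Step 2 — sample covariance S[i,j] = (1/(n-1)) · Σ_k (x_{k,i} - mean_i) · (x_{k,j} - mean_j), with n-1 = 4.
  S[X_1,X_1] = ((-0.2)·(-0.2) + (1.8)·(1.8) + (3.8)·(3.8) + (-2.2)·(-2.2) + (-3.2)·(-3.2)) / 4 = 32.8/4 = 8.2
  S[X_1,X_2] = ((-0.2)·(2) + (1.8)·(2) + (3.8)·(-4) + (-2.2)·(-2) + (-3.2)·(2)) / 4 = -14/4 = -3.5
  S[X_2,X_2] = ((2)·(2) + (2)·(2) + (-4)·(-4) + (-2)·(-2) + (2)·(2)) / 4 = 32/4 = 8

S is symmetric (S[j,i] = S[i,j]). Assembling:

S = [[8.2, -3.5],
 [-3.5, 8]]


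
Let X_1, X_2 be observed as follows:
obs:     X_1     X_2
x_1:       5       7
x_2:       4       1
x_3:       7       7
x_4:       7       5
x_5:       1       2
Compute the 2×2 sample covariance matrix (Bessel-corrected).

Step 1 — column means:
  mean(X_1) = (5 + 4 + 7 + 7 + 1) / 5 = 24/5 = 4.8
  mean(X_2) = (7 + 1 + 7 + 5 + 2) / 5 = 22/5 = 4.4

Step 2 — sample covariance S[i,j] = (1/(n-1)) · Σ_k (x_{k,i} - mean_i) · (x_{k,j} - mean_j), with n-1 = 4.
  S[X_1,X_1] = ((0.2)·(0.2) + (-0.8)·(-0.8) + (2.2)·(2.2) + (2.2)·(2.2) + (-3.8)·(-3.8)) / 4 = 24.8/4 = 6.2
  S[X_1,X_2] = ((0.2)·(2.6) + (-0.8)·(-3.4) + (2.2)·(2.6) + (2.2)·(0.6) + (-3.8)·(-2.4)) / 4 = 19.4/4 = 4.85
  S[X_2,X_2] = ((2.6)·(2.6) + (-3.4)·(-3.4) + (2.6)·(2.6) + (0.6)·(0.6) + (-2.4)·(-2.4)) / 4 = 31.2/4 = 7.8

S is symmetric (S[j,i] = S[i,j]). Assembling:

S = [[6.2, 4.85],
 [4.85, 7.8]]


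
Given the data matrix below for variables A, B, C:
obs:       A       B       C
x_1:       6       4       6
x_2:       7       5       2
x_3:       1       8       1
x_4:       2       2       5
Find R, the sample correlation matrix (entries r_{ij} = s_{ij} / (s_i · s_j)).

Step 1 — column means:
  mean(A) = (6 + 7 + 1 + 2) / 4 = 16/4 = 4
  mean(B) = (4 + 5 + 8 + 2) / 4 = 19/4 = 4.75
  mean(C) = (6 + 2 + 1 + 5) / 4 = 14/4 = 3.5

Step 2 — sample variances and covariances s[i,j] = (1/(n-1)) · Σ_k (x_{k,i} - mean_i) · (x_{k,j} - mean_j), with n-1 = 3:
  s[A,A] = ((2)·(2) + (3)·(3) + (-3)·(-3) + (-2)·(-2)) / 3 = 26/3 = 8.6667
  s[A,B] = ((2)·(-0.75) + (3)·(0.25) + (-3)·(3.25) + (-2)·(-2.75)) / 3 = -5/3 = -1.6667
  s[A,C] = ((2)·(2.5) + (3)·(-1.5) + (-3)·(-2.5) + (-2)·(1.5)) / 3 = 5/3 = 1.6667
  s[B,B] = ((-0.75)·(-0.75) + (0.25)·(0.25) + (3.25)·(3.25) + (-2.75)·(-2.75)) / 3 = 18.75/3 = 6.25
  s[B,C] = ((-0.75)·(2.5) + (0.25)·(-1.5) + (3.25)·(-2.5) + (-2.75)·(1.5)) / 3 = -14.5/3 = -4.8333
  s[C,C] = ((2.5)·(2.5) + (-1.5)·(-1.5) + (-2.5)·(-2.5) + (1.5)·(1.5)) / 3 = 17/3 = 5.6667
  Sample standard deviations s_i = √(s[i,i]):
  s(A) = √(8.6667) = 2.9439
  s(B) = √(6.25) = 2.5
  s(C) = √(5.6667) = 2.3805

Step 3 — r_{ij} = s_{ij} / (s_i · s_j):
  r[A,A] = 1 (diagonal).
  r[A,B] = -1.6667 / (2.9439 · 2.5) = -1.6667 / 7.3598 = -0.2265
  r[A,C] = 1.6667 / (2.9439 · 2.3805) = 1.6667 / 7.0079 = 0.2378
  r[B,B] = 1 (diagonal).
  r[B,C] = -4.8333 / (2.5 · 2.3805) = -4.8333 / 5.9512 = -0.8122
  r[C,C] = 1 (diagonal).

R is symmetric with unit diagonal. Assembling:

R = [[1, -0.2265, 0.2378],
 [-0.2265, 1, -0.8122],
 [0.2378, -0.8122, 1]]


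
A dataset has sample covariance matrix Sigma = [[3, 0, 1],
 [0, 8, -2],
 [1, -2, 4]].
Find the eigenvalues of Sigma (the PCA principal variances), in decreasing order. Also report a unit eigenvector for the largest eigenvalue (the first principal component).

Step 1 — characteristic polynomial p(λ) = det(λI - Sigma) = λ³ - tr·λ² + c_1·λ - det, where tr = trace, c_1 = sum of the principal 2×2 minors, det = det(Sigma):
  tr = 3 + 8 + 4 = 15,
  c_1 = (3·8 - (0)²) + (3·4 - (1)²) + (8·4 - (-2)²) = 24 + 11 + 28 = 63,
  det = 3·(8·4 - (-2)²) - (0)·((0)·4 - (-2)·(1)) + (1)·((0)·(-2) - 8·(1)) = 3·(28) - (0)·(2) + (1)·(-8) = 76.
  So p(λ) = λ³ - 15λ² + 63λ - 76.
Step 2 — look for an integer root (rational root theorem: any rational root is an integer divisor of 76). Testing λ = 4:
  p(4) = 64 - 240 + 252 - 76 = 0  ✓
  Dividing out (λ - 4): p(λ) = (λ - 4)(λ² - 11λ + 19).
Step 3 — remaining eigenvalues from the quadratic λ² - 11λ + 19 = 0:
  Δ = 11² - 4·19 = 121 - 76 = 45,  λ = (11 ± √45)/2 = (11 ± 6.7082)/2 ≈ 8.8541 or 2.1459.
  Sorted: λ_1 = 8.8541,  λ_2 = 4,  λ_3 = 2.1459  (check: sum = 15 = tr ✓).

Step 4 — unit eigenvector for λ_1 ≈ 8.8541: v spans the null space of (Sigma - λ_1 I), whose rows are
  r_1 = (-5.8541, 0, 1),  r_2 = (0, -0.8541, -2),  r_3 = (1, -2, -4.8541).
  v is orthogonal to every row, so take v ∝ r_1 × r_2 = ((0)·(-2) - (1)·(-0.8541), (1)·(0) - (-5.8541)·(-2), (-5.8541)·(-0.8541) - (0)·(0)) ≈ (0.8541, -11.7082, 5).
  Let u = (0.8541, -11.7082, 5).
  ||u|| = √((0.8541)² + (-11.7082)² + (5)²) = √(162.8115) ≈ 12.7598,  v_1 = u/||u|| ≈ (0.0669, -0.9176, 0.3919) (||v_1|| = 1).

λ_1 = 8.8541,  λ_2 = 4,  λ_3 = 2.1459;  v_1 ≈ (0.0669, -0.9176, 0.3919)


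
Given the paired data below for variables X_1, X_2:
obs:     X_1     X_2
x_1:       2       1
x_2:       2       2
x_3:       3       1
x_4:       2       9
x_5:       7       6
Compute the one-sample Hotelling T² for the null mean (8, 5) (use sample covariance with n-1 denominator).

Step 1 — sample mean vector:
  mean(X_1) = (2 + 2 + 3 + 2 + 7) / 5 = 16/5 = 3.2
  mean(X_2) = (1 + 2 + 1 + 9 + 6) / 5 = 19/5 = 3.8
  x̄ = (3.2, 3.8),  deviation x̄ - mu_0 = (3.2, 3.8) - (8, 5) = (-4.8, -1.2).

Step 2 — sample covariance matrix, S[i,j] = (1/(n-1)) · Σ_k (x_{k,i} - mean_i) · (x_{k,j} - mean_j), divisor n-1 = 4:
  S[X_1,X_1] = ((-1.2)·(-1.2) + (-1.2)·(-1.2) + (-0.2)·(-0.2) + (-1.2)·(-1.2) + (3.8)·(3.8)) / 4 = 18.8/4 = 4.7
  S[X_1,X_2] = ((-1.2)·(-2.8) + (-1.2)·(-1.8) + (-0.2)·(-2.8) + (-1.2)·(5.2) + (3.8)·(2.2)) / 4 = 8.2/4 = 2.05
  S[X_2,X_2] = ((-2.8)·(-2.8) + (-1.8)·(-1.8) + (-2.8)·(-2.8) + (5.2)·(5.2) + (2.2)·(2.2)) / 4 = 50.8/4 = 12.7
  S = [[4.7, 2.05],
 [2.05, 12.7]].

Step 3 — invert S. det(S) = 4.7·12.7 - (2.05)² = 55.4875.
  S^{-1} = (1/det) · [[d, -b], [-b, a]] = [[0.2289, -0.0369],
 [-0.0369, 0.0847]].

Step 4 — quadratic form (x̄ - mu_0)^T · S^{-1} · (x̄ - mu_0):
  S^{-1} · (x̄ - mu_0) = (-1.0543, 0.0757),
  (x̄ - mu_0)^T · [...] = (-4.8)·(-1.0543) + (-1.2)·(0.0757) = 4.9698.

Step 5 — scale by n: T² = 5 · 4.9698 = 24.8488.

T² ≈ 24.8488


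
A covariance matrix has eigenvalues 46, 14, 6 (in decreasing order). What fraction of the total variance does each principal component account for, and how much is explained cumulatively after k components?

Step 1 — total variance = trace(Sigma) = Σ λ_i = 46 + 14 + 6 = 66.

Step 2 — fraction explained by component i = λ_i / Σ λ:
  PC1: 46/66 = 0.697
  PC2: 14/66 = 0.2121
  PC3: 6/66 = 0.0909

Step 3 — cumulative fraction after k components = (λ_1 + ... + λ_k) / Σ λ:
  k = 1: 46/66 = 0.697
  k = 2: (46 + 14)/66 = 60/66 = 0.9091
  k = 3: (46 + 14 + 6)/66 = 66/66 = 1

Summary (fraction, with percent):

explained: PC1 0.697 (69.7%), PC2 0.2121 (21.21%), PC3 0.0909 (9.09%);  cumulative: 0.697, 0.9091, 1


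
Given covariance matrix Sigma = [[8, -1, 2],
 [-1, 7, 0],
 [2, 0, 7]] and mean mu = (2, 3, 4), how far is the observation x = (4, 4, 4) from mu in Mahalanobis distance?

Step 1 — centre the observation: (x - mu) = (2, 1, 0).

Step 2 — invert Sigma (cofactor / det for 3×3, or solve directly):
  Sigma^{-1} = [[0.1373, 0.0196, -0.0392],
 [0.0196, 0.1457, -0.0056],
 [-0.0392, -0.0056, 0.1541]].

Step 3 — form the quadratic (x - mu)^T · Sigma^{-1} · (x - mu):
  Sigma^{-1} · (x - mu) = (0.2941, 0.1849, -0.084).
  (x - mu)^T · [Sigma^{-1} · (x - mu)] = (2)·(0.2941) + (1)·(0.1849) + (0)·(-0.084) = 0.7731.

Step 4 — take square root: d = √(0.7731) ≈ 0.8793.

d(x, mu) = √(0.7731) ≈ 0.8793


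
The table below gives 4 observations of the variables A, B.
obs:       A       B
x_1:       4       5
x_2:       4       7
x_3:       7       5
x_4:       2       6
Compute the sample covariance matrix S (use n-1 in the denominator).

Step 1 — column means:
  mean(A) = (4 + 4 + 7 + 2) / 4 = 17/4 = 4.25
  mean(B) = (5 + 7 + 5 + 6) / 4 = 23/4 = 5.75

Step 2 — sample covariance S[i,j] = (1/(n-1)) · Σ_k (x_{k,i} - mean_i) · (x_{k,j} - mean_j), with n-1 = 3.
  S[A,A] = ((-0.25)·(-0.25) + (-0.25)·(-0.25) + (2.75)·(2.75) + (-2.25)·(-2.25)) / 3 = 12.75/3 = 4.25
  S[A,B] = ((-0.25)·(-0.75) + (-0.25)·(1.25) + (2.75)·(-0.75) + (-2.25)·(0.25)) / 3 = -2.75/3 = -0.9167
  S[B,B] = ((-0.75)·(-0.75) + (1.25)·(1.25) + (-0.75)·(-0.75) + (0.25)·(0.25)) / 3 = 2.75/3 = 0.9167

S is symmetric (S[j,i] = S[i,j]). Assembling:

S = [[4.25, -0.9167],
 [-0.9167, 0.9167]]


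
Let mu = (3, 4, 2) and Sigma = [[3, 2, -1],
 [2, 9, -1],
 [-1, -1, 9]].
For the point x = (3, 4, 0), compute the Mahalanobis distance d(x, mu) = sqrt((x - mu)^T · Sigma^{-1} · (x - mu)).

Step 1 — centre the observation: (x - mu) = (0, 0, -2).

Step 2 — invert Sigma (cofactor / det for 3×3, or solve directly):
  Sigma^{-1} = [[0.402, -0.0854, 0.0352],
 [-0.0854, 0.1307, 0.005],
 [0.0352, 0.005, 0.1156]].

Step 3 — form the quadratic (x - mu)^T · Sigma^{-1} · (x - mu):
  Sigma^{-1} · (x - mu) = (-0.0704, -0.0101, -0.2312).
  (x - mu)^T · [Sigma^{-1} · (x - mu)] = (0)·(-0.0704) + (0)·(-0.0101) + (-2)·(-0.2312) = 0.4623.

Step 4 — take square root: d = √(0.4623) ≈ 0.6799.

d(x, mu) = √(0.4623) ≈ 0.6799


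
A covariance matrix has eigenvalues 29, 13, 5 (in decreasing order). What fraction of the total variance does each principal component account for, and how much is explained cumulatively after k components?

Step 1 — total variance = trace(Sigma) = Σ λ_i = 29 + 13 + 5 = 47.

Step 2 — fraction explained by component i = λ_i / Σ λ:
  PC1: 29/47 = 0.617
  PC2: 13/47 = 0.2766
  PC3: 5/47 = 0.1064

Step 3 — cumulative fraction after k components = (λ_1 + ... + λ_k) / Σ λ:
  k = 1: 29/47 = 0.617
  k = 2: (29 + 13)/47 = 42/47 = 0.8936
  k = 3: (29 + 13 + 5)/47 = 47/47 = 1

Summary (fraction, with percent):

explained: PC1 0.617 (61.7%), PC2 0.2766 (27.66%), PC3 0.1064 (10.64%);  cumulative: 0.617, 0.8936, 1


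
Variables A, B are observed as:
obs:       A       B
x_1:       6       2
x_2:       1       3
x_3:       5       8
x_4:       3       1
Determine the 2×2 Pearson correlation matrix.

Step 1 — column means:
  mean(A) = (6 + 1 + 5 + 3) / 4 = 15/4 = 3.75
  mean(B) = (2 + 3 + 8 + 1) / 4 = 14/4 = 3.5

Step 2 — sample variances and covariances s[i,j] = (1/(n-1)) · Σ_k (x_{k,i} - mean_i) · (x_{k,j} - mean_j), with n-1 = 3:
  s[A,A] = ((2.25)·(2.25) + (-2.75)·(-2.75) + (1.25)·(1.25) + (-0.75)·(-0.75)) / 3 = 14.75/3 = 4.9167
  s[A,B] = ((2.25)·(-1.5) + (-2.75)·(-0.5) + (1.25)·(4.5) + (-0.75)·(-2.5)) / 3 = 5.5/3 = 1.8333
  s[B,B] = ((-1.5)·(-1.5) + (-0.5)·(-0.5) + (4.5)·(4.5) + (-2.5)·(-2.5)) / 3 = 29/3 = 9.6667
  Sample standard deviations s_i = √(s[i,i]):
  s(A) = √(4.9167) = 2.2174
  s(B) = √(9.6667) = 3.1091

Step 3 — r_{ij} = s_{ij} / (s_i · s_j):
  r[A,A] = 1 (diagonal).
  r[A,B] = 1.8333 / (2.2174 · 3.1091) = 1.8333 / 6.894 = 0.2659
  r[B,B] = 1 (diagonal).

R is symmetric with unit diagonal. Assembling:

R = [[1, 0.2659],
 [0.2659, 1]]


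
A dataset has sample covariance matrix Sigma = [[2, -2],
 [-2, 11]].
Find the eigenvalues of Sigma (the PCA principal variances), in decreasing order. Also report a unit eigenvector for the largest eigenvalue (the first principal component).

Step 1 — characteristic polynomial of 2×2 Sigma:
  det(Sigma - λI) = λ² - trace · λ + det = 0.
  trace = 2 + 11 = 13, det = 2·11 - (-2)² = 18.
Step 2 — discriminant:
  Δ = trace² - 4·det = 169 - 72 = 97.
Step 3 — eigenvalues:
  λ = (trace ± √Δ)/2 = (13 ± 9.8489)/2,
  λ_1 = 11.4244,  λ_2 = 1.5756.

Step 4 — unit eigenvector for λ_1: solve (Sigma - λ_1 I)v = 0. First row:
  (2 - 11.4244)·v_x + (-2)·v_y = 0, i.e. (-9.4244)·v_x + (-2)·v_y = 0,
  so v ∝ (b, λ_1 - a) = (-2, 9.4244); multiply by -1 so the first entry is positive: u = (2, -9.4244).
  ||u|| = √((2)² + (-9.4244)²) = √(92.8199) ≈ 9.6343,
  v_1 = u/||u|| ≈ (0.2076, -0.9782) (||v_1|| = 1).

λ_1 = 11.4244,  λ_2 = 1.5756;  v_1 ≈ (0.2076, -0.9782)


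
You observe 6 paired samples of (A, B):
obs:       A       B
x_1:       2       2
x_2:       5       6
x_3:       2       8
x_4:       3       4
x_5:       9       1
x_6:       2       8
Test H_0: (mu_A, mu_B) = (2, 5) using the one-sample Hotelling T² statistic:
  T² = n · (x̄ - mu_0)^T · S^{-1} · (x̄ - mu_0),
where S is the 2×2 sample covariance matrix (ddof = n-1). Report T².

Step 1 — sample mean vector:
  mean(A) = (2 + 5 + 2 + 3 + 9 + 2) / 6 = 23/6 = 3.8333
  mean(B) = (2 + 6 + 8 + 4 + 1 + 8) / 6 = 29/6 = 4.8333
  x̄ = (3.8333, 4.8333),  deviation x̄ - mu_0 = (3.8333, 4.8333) - (2, 5) = (1.8333, -0.1667).

Step 2 — sample covariance matrix, S[i,j] = (1/(n-1)) · Σ_k (x_{k,i} - mean_i) · (x_{k,j} - mean_j), divisor n-1 = 5:
  S[A,A] = ((-1.8333)·(-1.8333) + (1.1667)·(1.1667) + (-1.8333)·(-1.8333) + (-0.8333)·(-0.8333) + (5.1667)·(5.1667) + (-1.8333)·(-1.8333)) / 5 = 38.8333/5 = 7.7667
  S[A,B] = ((-1.8333)·(-2.8333) + (1.1667)·(1.1667) + (-1.8333)·(3.1667) + (-0.8333)·(-0.8333) + (5.1667)·(-3.8333) + (-1.8333)·(3.1667)) / 5 = -24.1667/5 = -4.8333
  S[B,B] = ((-2.8333)·(-2.8333) + (1.1667)·(1.1667) + (3.1667)·(3.1667) + (-0.8333)·(-0.8333) + (-3.8333)·(-3.8333) + (3.1667)·(3.1667)) / 5 = 44.8333/5 = 8.9667
  S = [[7.7667, -4.8333],
 [-4.8333, 8.9667]].

Step 3 — invert S. det(S) = 7.7667·8.9667 - (-4.8333)² = 46.28.
  S^{-1} = (1/det) · [[d, -b], [-b, a]] = [[0.1937, 0.1044],
 [0.1044, 0.1678]].

Step 4 — quadratic form (x̄ - mu_0)^T · S^{-1} · (x̄ - mu_0):
  S^{-1} · (x̄ - mu_0) = (0.3378, 0.1635),
  (x̄ - mu_0)^T · [...] = (1.8333)·(0.3378) + (-0.1667)·(0.1635) = 0.592.

Step 5 — scale by n: T² = 6 · 0.592 = 3.5523.

T² ≈ 3.5523


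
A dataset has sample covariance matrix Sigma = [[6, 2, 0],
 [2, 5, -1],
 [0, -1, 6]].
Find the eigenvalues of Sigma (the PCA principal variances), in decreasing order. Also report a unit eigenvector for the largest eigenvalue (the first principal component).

Step 1 — characteristic polynomial p(λ) = det(λI - Sigma) = λ³ - tr·λ² + c_1·λ - det, where tr = trace, c_1 = sum of the principal 2×2 minors, det = det(Sigma):
  tr = 6 + 5 + 6 = 17,
  c_1 = (6·5 - (2)²) + (6·6 - (0)²) + (5·6 - (-1)²) = 26 + 36 + 29 = 91,
  det = 6·(5·6 - (-1)²) - (2)·((2)·6 - (-1)·(0)) + (0)·((2)·(-1) - 5·(0)) = 6·(29) - (2)·(12) + (0)·(-2) = 150.
  So p(λ) = λ³ - 17λ² + 91λ - 150.
Step 2 — look for an integer root (rational root theorem: any rational root is an integer divisor of 150). Testing λ = 6:
  p(6) = 216 - 612 + 546 - 150 = 0  ✓
  Dividing out (λ - 6): p(λ) = (λ - 6)(λ² - 11λ + 25).
Step 3 — remaining eigenvalues from the quadratic λ² - 11λ + 25 = 0:
  Δ = 11² - 4·25 = 121 - 100 = 21,  λ = (11 ± √21)/2 = (11 ± 4.5826)/2 ≈ 7.7913 or 3.2087.
  Sorted: λ_1 = 7.7913,  λ_2 = 6,  λ_3 = 3.2087  (check: sum = 17 = tr ✓).

Step 4 — unit eigenvector for λ_1 ≈ 7.7913: v spans the null space of (Sigma - λ_1 I), whose rows are
  r_1 = (-1.7913, 2, 0),  r_2 = (2, -2.7913, -1),  r_3 = (0, -1, -1.7913).
  v is orthogonal to every row, so take v ∝ r_1 × r_2 = ((2)·(-1) - (0)·(-2.7913), (0)·(2) - (-1.7913)·(-1), (-1.7913)·(-2.7913) - (2)·(2)) ≈ (-2, -1.7913, 1).
  Rescale (multiply by -1 so the first nonzero entry is positive): u = (2, 1.7913, -1).
  ||u|| = √((2)² + (1.7913)² + (-1)²) = √(8.2087) ≈ 2.8651,  v_1 = u/||u|| ≈ (0.6981, 0.6252, -0.349) (||v_1|| = 1).

λ_1 = 7.7913,  λ_2 = 6,  λ_3 = 3.2087;  v_1 ≈ (0.6981, 0.6252, -0.349)


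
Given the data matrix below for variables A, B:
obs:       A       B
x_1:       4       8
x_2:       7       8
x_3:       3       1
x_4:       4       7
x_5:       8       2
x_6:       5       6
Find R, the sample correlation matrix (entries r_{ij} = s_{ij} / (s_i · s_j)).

Step 1 — column means:
  mean(A) = (4 + 7 + 3 + 4 + 8 + 5) / 6 = 31/6 = 5.1667
  mean(B) = (8 + 8 + 1 + 7 + 2 + 6) / 6 = 32/6 = 5.3333

Step 2 — sample variances and covariances s[i,j] = (1/(n-1)) · Σ_k (x_{k,i} - mean_i) · (x_{k,j} - mean_j), with n-1 = 5:
  s[A,A] = ((-1.1667)·(-1.1667) + (1.8333)·(1.8333) + (-2.1667)·(-2.1667) + (-1.1667)·(-1.1667) + (2.8333)·(2.8333) + (-0.1667)·(-0.1667)) / 5 = 18.8333/5 = 3.7667
  s[A,B] = ((-1.1667)·(2.6667) + (1.8333)·(2.6667) + (-2.1667)·(-4.3333) + (-1.1667)·(1.6667) + (2.8333)·(-3.3333) + (-0.1667)·(0.6667)) / 5 = -0.3333/5 = -0.0667
  s[B,B] = ((2.6667)·(2.6667) + (2.6667)·(2.6667) + (-4.3333)·(-4.3333) + (1.6667)·(1.6667) + (-3.3333)·(-3.3333) + (0.6667)·(0.6667)) / 5 = 47.3333/5 = 9.4667
  Sample standard deviations s_i = √(s[i,i]):
  s(A) = √(3.7667) = 1.9408
  s(B) = √(9.4667) = 3.0768

Step 3 — r_{ij} = s_{ij} / (s_i · s_j):
  r[A,A] = 1 (diagonal).
  r[A,B] = -0.0667 / (1.9408 · 3.0768) = -0.0667 / 5.9714 = -0.0112
  r[B,B] = 1 (diagonal).

R is symmetric with unit diagonal. Assembling:

R = [[1, -0.0112],
 [-0.0112, 1]]


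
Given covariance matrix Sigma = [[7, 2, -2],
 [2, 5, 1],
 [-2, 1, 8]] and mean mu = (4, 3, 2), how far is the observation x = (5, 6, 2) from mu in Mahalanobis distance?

Step 1 — centre the observation: (x - mu) = (1, 3, 0).

Step 2 — invert Sigma (cofactor / det for 3×3, or solve directly):
  Sigma^{-1} = [[0.1831, -0.0845, 0.0563],
 [-0.0845, 0.2441, -0.0516],
 [0.0563, -0.0516, 0.1455]].

Step 3 — form the quadratic (x - mu)^T · Sigma^{-1} · (x - mu):
  Sigma^{-1} · (x - mu) = (-0.0704, 0.6479, -0.0986).
  (x - mu)^T · [Sigma^{-1} · (x - mu)] = (1)·(-0.0704) + (3)·(0.6479) + (0)·(-0.0986) = 1.8732.

Step 4 — take square root: d = √(1.8732) ≈ 1.3687.

d(x, mu) = √(1.8732) ≈ 1.3687


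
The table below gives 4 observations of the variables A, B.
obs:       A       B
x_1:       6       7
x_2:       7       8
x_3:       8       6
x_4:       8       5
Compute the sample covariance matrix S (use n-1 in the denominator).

Step 1 — column means:
  mean(A) = (6 + 7 + 8 + 8) / 4 = 29/4 = 7.25
  mean(B) = (7 + 8 + 6 + 5) / 4 = 26/4 = 6.5

Step 2 — sample covariance S[i,j] = (1/(n-1)) · Σ_k (x_{k,i} - mean_i) · (x_{k,j} - mean_j), with n-1 = 3.
  S[A,A] = ((-1.25)·(-1.25) + (-0.25)·(-0.25) + (0.75)·(0.75) + (0.75)·(0.75)) / 3 = 2.75/3 = 0.9167
  S[A,B] = ((-1.25)·(0.5) + (-0.25)·(1.5) + (0.75)·(-0.5) + (0.75)·(-1.5)) / 3 = -2.5/3 = -0.8333
  S[B,B] = ((0.5)·(0.5) + (1.5)·(1.5) + (-0.5)·(-0.5) + (-1.5)·(-1.5)) / 3 = 5/3 = 1.6667

S is symmetric (S[j,i] = S[i,j]). Assembling:

S = [[0.9167, -0.8333],
 [-0.8333, 1.6667]]


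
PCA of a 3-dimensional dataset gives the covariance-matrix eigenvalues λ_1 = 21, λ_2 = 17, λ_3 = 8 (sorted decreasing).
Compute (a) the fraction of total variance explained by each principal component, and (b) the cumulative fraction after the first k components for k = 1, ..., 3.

Step 1 — total variance = trace(Sigma) = Σ λ_i = 21 + 17 + 8 = 46.

Step 2 — fraction explained by component i = λ_i / Σ λ:
  PC1: 21/46 = 0.4565
  PC2: 17/46 = 0.3696
  PC3: 8/46 = 0.1739

Step 3 — cumulative fraction after k components = (λ_1 + ... + λ_k) / Σ λ:
  k = 1: 21/46 = 0.4565
  k = 2: (21 + 17)/46 = 38/46 = 0.8261
  k = 3: (21 + 17 + 8)/46 = 46/46 = 1

Summary (fraction, with percent):

explained: PC1 0.4565 (45.65%), PC2 0.3696 (36.96%), PC3 0.1739 (17.39%);  cumulative: 0.4565, 0.8261, 1


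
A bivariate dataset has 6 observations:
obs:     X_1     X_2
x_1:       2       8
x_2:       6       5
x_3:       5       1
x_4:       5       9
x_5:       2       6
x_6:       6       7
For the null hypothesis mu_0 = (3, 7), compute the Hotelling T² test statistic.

Step 1 — sample mean vector:
  mean(X_1) = (2 + 6 + 5 + 5 + 2 + 6) / 6 = 26/6 = 4.3333
  mean(X_2) = (8 + 5 + 1 + 9 + 6 + 7) / 6 = 36/6 = 6
  x̄ = (4.3333, 6),  deviation x̄ - mu_0 = (4.3333, 6) - (3, 7) = (1.3333, -1).

Step 2 — sample covariance matrix, S[i,j] = (1/(n-1)) · Σ_k (x_{k,i} - mean_i) · (x_{k,j} - mean_j), divisor n-1 = 5:
  S[X_1,X_1] = ((-2.3333)·(-2.3333) + (1.6667)·(1.6667) + (0.6667)·(0.6667) + (0.6667)·(0.6667) + (-2.3333)·(-2.3333) + (1.6667)·(1.6667)) / 5 = 17.3333/5 = 3.4667
  S[X_1,X_2] = ((-2.3333)·(2) + (1.6667)·(-1) + (0.6667)·(-5) + (0.6667)·(3) + (-2.3333)·(0) + (1.6667)·(1)) / 5 = -6/5 = -1.2
  S[X_2,X_2] = ((2)·(2) + (-1)·(-1) + (-5)·(-5) + (3)·(3) + (0)·(0) + (1)·(1)) / 5 = 40/5 = 8
  S = [[3.4667, -1.2],
 [-1.2, 8]].

Step 3 — invert S. det(S) = 3.4667·8 - (-1.2)² = 26.2933.
  S^{-1} = (1/det) · [[d, -b], [-b, a]] = [[0.3043, 0.0456],
 [0.0456, 0.1318]].

Step 4 — quadratic form (x̄ - mu_0)^T · S^{-1} · (x̄ - mu_0):
  S^{-1} · (x̄ - mu_0) = (0.36, -0.071),
  (x̄ - mu_0)^T · [...] = (1.3333)·(0.36) + (-1)·(-0.071) = 0.551.

Step 5 — scale by n: T² = 6 · 0.551 = 3.3063.

T² ≈ 3.3063


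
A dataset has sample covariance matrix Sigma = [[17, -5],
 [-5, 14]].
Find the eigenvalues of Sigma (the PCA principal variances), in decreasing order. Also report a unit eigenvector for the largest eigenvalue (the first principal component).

Step 1 — characteristic polynomial of 2×2 Sigma:
  det(Sigma - λI) = λ² - trace · λ + det = 0.
  trace = 17 + 14 = 31, det = 17·14 - (-5)² = 213.
Step 2 — discriminant:
  Δ = trace² - 4·det = 961 - 852 = 109.
Step 3 — eigenvalues:
  λ = (trace ± √Δ)/2 = (31 ± 10.4403)/2,
  λ_1 = 20.7202,  λ_2 = 10.2798.

Step 4 — unit eigenvector for λ_1: solve (Sigma - λ_1 I)v = 0. First row:
  (17 - 20.7202)·v_x + (-5)·v_y = 0, i.e. (-3.7202)·v_x + (-5)·v_y = 0,
  so v ∝ (b, λ_1 - a) = (-5, 3.7202); multiply by -1 so the first entry is positive: u = (5, -3.7202).
  ||u|| = √((5)² + (-3.7202)²) = √(38.8395) ≈ 6.2321,
  v_1 = u/||u|| ≈ (0.8023, -0.5969) (||v_1|| = 1).

λ_1 = 20.7202,  λ_2 = 10.2798;  v_1 ≈ (0.8023, -0.5969)


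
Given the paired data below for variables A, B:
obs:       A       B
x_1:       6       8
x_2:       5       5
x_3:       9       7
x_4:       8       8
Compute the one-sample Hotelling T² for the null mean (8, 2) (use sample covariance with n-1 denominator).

Step 1 — sample mean vector:
  mean(A) = (6 + 5 + 9 + 8) / 4 = 28/4 = 7
  mean(B) = (8 + 5 + 7 + 8) / 4 = 28/4 = 7
  x̄ = (7, 7),  deviation x̄ - mu_0 = (7, 7) - (8, 2) = (-1, 5).

Step 2 — sample covariance matrix, S[i,j] = (1/(n-1)) · Σ_k (x_{k,i} - mean_i) · (x_{k,j} - mean_j), divisor n-1 = 3:
  S[A,A] = ((-1)·(-1) + (-2)·(-2) + (2)·(2) + (1)·(1)) / 3 = 10/3 = 3.3333
  S[A,B] = ((-1)·(1) + (-2)·(-2) + (2)·(0) + (1)·(1)) / 3 = 4/3 = 1.3333
  S[B,B] = ((1)·(1) + (-2)·(-2) + (0)·(0) + (1)·(1)) / 3 = 6/3 = 2
  S = [[3.3333, 1.3333],
 [1.3333, 2]].

Step 3 — invert S. det(S) = 3.3333·2 - (1.3333)² = 4.8889.
  S^{-1} = (1/det) · [[d, -b], [-b, a]] = [[0.4091, -0.2727],
 [-0.2727, 0.6818]].

Step 4 — quadratic form (x̄ - mu_0)^T · S^{-1} · (x̄ - mu_0):
  S^{-1} · (x̄ - mu_0) = (-1.7727, 3.6818),
  (x̄ - mu_0)^T · [...] = (-1)·(-1.7727) + (5)·(3.6818) = 20.1818.

Step 5 — scale by n: T² = 4 · 20.1818 = 80.7273.

T² ≈ 80.7273


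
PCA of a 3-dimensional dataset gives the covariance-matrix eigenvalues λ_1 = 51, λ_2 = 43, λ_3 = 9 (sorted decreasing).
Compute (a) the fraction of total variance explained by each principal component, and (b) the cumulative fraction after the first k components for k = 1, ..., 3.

Step 1 — total variance = trace(Sigma) = Σ λ_i = 51 + 43 + 9 = 103.

Step 2 — fraction explained by component i = λ_i / Σ λ:
  PC1: 51/103 = 0.4951
  PC2: 43/103 = 0.4175
  PC3: 9/103 = 0.0874

Step 3 — cumulative fraction after k components = (λ_1 + ... + λ_k) / Σ λ:
  k = 1: 51/103 = 0.4951
  k = 2: (51 + 43)/103 = 94/103 = 0.9126
  k = 3: (51 + 43 + 9)/103 = 103/103 = 1

Summary (fraction, with percent):

explained: PC1 0.4951 (49.51%), PC2 0.4175 (41.75%), PC3 0.0874 (8.74%);  cumulative: 0.4951, 0.9126, 1


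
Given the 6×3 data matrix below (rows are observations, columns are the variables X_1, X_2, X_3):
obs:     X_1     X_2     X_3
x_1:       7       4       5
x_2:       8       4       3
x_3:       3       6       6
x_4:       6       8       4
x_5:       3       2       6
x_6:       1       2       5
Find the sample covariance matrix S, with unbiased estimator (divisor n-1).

Step 1 — column means:
  mean(X_1) = (7 + 8 + 3 + 6 + 3 + 1) / 6 = 28/6 = 4.6667
  mean(X_2) = (4 + 4 + 6 + 8 + 2 + 2) / 6 = 26/6 = 4.3333
  mean(X_3) = (5 + 3 + 6 + 4 + 6 + 5) / 6 = 29/6 = 4.8333

Step 2 — sample covariance S[i,j] = (1/(n-1)) · Σ_k (x_{k,i} - mean_i) · (x_{k,j} - mean_j), with n-1 = 5.
  S[X_1,X_1] = ((2.3333)·(2.3333) + (3.3333)·(3.3333) + (-1.6667)·(-1.6667) + (1.3333)·(1.3333) + (-1.6667)·(-1.6667) + (-3.6667)·(-3.6667)) / 5 = 37.3333/5 = 7.4667
  S[X_1,X_2] = ((2.3333)·(-0.3333) + (3.3333)·(-0.3333) + (-1.6667)·(1.6667) + (1.3333)·(3.6667) + (-1.6667)·(-2.3333) + (-3.6667)·(-2.3333)) / 5 = 12.6667/5 = 2.5333
  S[X_1,X_3] = ((2.3333)·(0.1667) + (3.3333)·(-1.8333) + (-1.6667)·(1.1667) + (1.3333)·(-0.8333) + (-1.6667)·(1.1667) + (-3.6667)·(0.1667)) / 5 = -11.3333/5 = -2.2667
  S[X_2,X_2] = ((-0.3333)·(-0.3333) + (-0.3333)·(-0.3333) + (1.6667)·(1.6667) + (3.6667)·(3.6667) + (-2.3333)·(-2.3333) + (-2.3333)·(-2.3333)) / 5 = 27.3333/5 = 5.4667
  S[X_2,X_3] = ((-0.3333)·(0.1667) + (-0.3333)·(-1.8333) + (1.6667)·(1.1667) + (3.6667)·(-0.8333) + (-2.3333)·(1.1667) + (-2.3333)·(0.1667)) / 5 = -3.6667/5 = -0.7333
  S[X_3,X_3] = ((0.1667)·(0.1667) + (-1.8333)·(-1.8333) + (1.1667)·(1.1667) + (-0.8333)·(-0.8333) + (1.1667)·(1.1667) + (0.1667)·(0.1667)) / 5 = 6.8333/5 = 1.3667

S is symmetric (S[j,i] = S[i,j]). Assembling:

S = [[7.4667, 2.5333, -2.2667],
 [2.5333, 5.4667, -0.7333],
 [-2.2667, -0.7333, 1.3667]]


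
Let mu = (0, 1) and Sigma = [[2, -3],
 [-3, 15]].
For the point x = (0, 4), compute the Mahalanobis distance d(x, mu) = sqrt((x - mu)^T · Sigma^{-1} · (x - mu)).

Step 1 — centre the observation: (x - mu) = (0, 3).

Step 2 — invert Sigma. det(Sigma) = 2·15 - (-3)² = 21.
  Sigma^{-1} = (1/det) · [[d, -b], [-b, a]] = [[0.7143, 0.1429],
 [0.1429, 0.0952]].

Step 3 — form the quadratic (x - mu)^T · Sigma^{-1} · (x - mu):
  Sigma^{-1} · (x - mu) = (0.4286, 0.2857).
  (x - mu)^T · [Sigma^{-1} · (x - mu)] = (0)·(0.4286) + (3)·(0.2857) = 0.8571.

Step 4 — take square root: d = √(0.8571) ≈ 0.9258.

d(x, mu) = √(0.8571) ≈ 0.9258


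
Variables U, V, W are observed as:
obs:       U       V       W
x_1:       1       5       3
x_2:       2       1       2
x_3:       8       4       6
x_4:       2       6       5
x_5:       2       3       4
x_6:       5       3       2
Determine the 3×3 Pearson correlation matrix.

Step 1 — column means:
  mean(U) = (1 + 2 + 8 + 2 + 2 + 5) / 6 = 20/6 = 3.3333
  mean(V) = (5 + 1 + 4 + 6 + 3 + 3) / 6 = 22/6 = 3.6667
  mean(W) = (3 + 2 + 6 + 5 + 4 + 2) / 6 = 22/6 = 3.6667

Step 2 — sample variances and covariances s[i,j] = (1/(n-1)) · Σ_k (x_{k,i} - mean_i) · (x_{k,j} - mean_j), with n-1 = 5:
  s[U,U] = ((-2.3333)·(-2.3333) + (-1.3333)·(-1.3333) + (4.6667)·(4.6667) + (-1.3333)·(-1.3333) + (-1.3333)·(-1.3333) + (1.6667)·(1.6667)) / 5 = 35.3333/5 = 7.0667
  s[U,V] = ((-2.3333)·(1.3333) + (-1.3333)·(-2.6667) + (4.6667)·(0.3333) + (-1.3333)·(2.3333) + (-1.3333)·(-0.6667) + (1.6667)·(-0.6667)) / 5 = -1.3333/5 = -0.2667
  s[U,W] = ((-2.3333)·(-0.6667) + (-1.3333)·(-1.6667) + (4.6667)·(2.3333) + (-1.3333)·(1.3333) + (-1.3333)·(0.3333) + (1.6667)·(-1.6667)) / 5 = 9.6667/5 = 1.9333
  s[V,V] = ((1.3333)·(1.3333) + (-2.6667)·(-2.6667) + (0.3333)·(0.3333) + (2.3333)·(2.3333) + (-0.6667)·(-0.6667) + (-0.6667)·(-0.6667)) / 5 = 15.3333/5 = 3.0667
  s[V,W] = ((1.3333)·(-0.6667) + (-2.6667)·(-1.6667) + (0.3333)·(2.3333) + (2.3333)·(1.3333) + (-0.6667)·(0.3333) + (-0.6667)·(-1.6667)) / 5 = 8.3333/5 = 1.6667
  s[W,W] = ((-0.6667)·(-0.6667) + (-1.6667)·(-1.6667) + (2.3333)·(2.3333) + (1.3333)·(1.3333) + (0.3333)·(0.3333) + (-1.6667)·(-1.6667)) / 5 = 13.3333/5 = 2.6667
  Sample standard deviations s_i = √(s[i,i]):
  s(U) = √(7.0667) = 2.6583
  s(V) = √(3.0667) = 1.7512
  s(W) = √(2.6667) = 1.633

Step 3 — r_{ij} = s_{ij} / (s_i · s_j):
  r[U,U] = 1 (diagonal).
  r[U,V] = -0.2667 / (2.6583 · 1.7512) = -0.2667 / 4.6552 = -0.0573
  r[U,W] = 1.9333 / (2.6583 · 1.633) = 1.9333 / 4.341 = 0.4454
  r[V,V] = 1 (diagonal).
  r[V,W] = 1.6667 / (1.7512 · 1.633) = 1.6667 / 2.8597 = 0.5828
  r[W,W] = 1 (diagonal).

R is symmetric with unit diagonal. Assembling:

R = [[1, -0.0573, 0.4454],
 [-0.0573, 1, 0.5828],
 [0.4454, 0.5828, 1]]


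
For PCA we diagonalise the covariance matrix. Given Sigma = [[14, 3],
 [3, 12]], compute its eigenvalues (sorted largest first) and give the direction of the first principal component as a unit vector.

Step 1 — characteristic polynomial of 2×2 Sigma:
  det(Sigma - λI) = λ² - trace · λ + det = 0.
  trace = 14 + 12 = 26, det = 14·12 - (3)² = 159.
Step 2 — discriminant:
  Δ = trace² - 4·det = 676 - 636 = 40.
Step 3 — eigenvalues:
  λ = (trace ± √Δ)/2 = (26 ± 6.3246)/2,
  λ_1 = 16.1623,  λ_2 = 9.8377.

Step 4 — unit eigenvector for λ_1: solve (Sigma - λ_1 I)v = 0. First row:
  (14 - 16.1623)·v_x + (3)·v_y = 0, i.e. (-2.1623)·v_x + (3)·v_y = 0,
  so v ∝ (b, λ_1 - a) = (3, 2.1623) = u.
  ||u|| = √((3)² + (2.1623)²) = √(13.6754) ≈ 3.698,
  v_1 = u/||u|| ≈ (0.8112, 0.5847) (||v_1|| = 1).

λ_1 = 16.1623,  λ_2 = 9.8377;  v_1 ≈ (0.8112, 0.5847)


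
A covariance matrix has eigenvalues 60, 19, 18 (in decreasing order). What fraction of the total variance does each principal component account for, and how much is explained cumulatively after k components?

Step 1 — total variance = trace(Sigma) = Σ λ_i = 60 + 19 + 18 = 97.

Step 2 — fraction explained by component i = λ_i / Σ λ:
  PC1: 60/97 = 0.6186
  PC2: 19/97 = 0.1959
  PC3: 18/97 = 0.1856

Step 3 — cumulative fraction after k components = (λ_1 + ... + λ_k) / Σ λ:
  k = 1: 60/97 = 0.6186
  k = 2: (60 + 19)/97 = 79/97 = 0.8144
  k = 3: (60 + 19 + 18)/97 = 97/97 = 1

Summary (fraction, with percent):

explained: PC1 0.6186 (61.86%), PC2 0.1959 (19.59%), PC3 0.1856 (18.56%);  cumulative: 0.6186, 0.8144, 1


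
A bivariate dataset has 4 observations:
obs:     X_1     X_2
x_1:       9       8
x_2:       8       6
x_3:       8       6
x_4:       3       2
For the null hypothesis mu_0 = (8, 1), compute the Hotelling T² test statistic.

Step 1 — sample mean vector:
  mean(X_1) = (9 + 8 + 8 + 3) / 4 = 28/4 = 7
  mean(X_2) = (8 + 6 + 6 + 2) / 4 = 22/4 = 5.5
  x̄ = (7, 5.5),  deviation x̄ - mu_0 = (7, 5.5) - (8, 1) = (-1, 4.5).

Step 2 — sample covariance matrix, S[i,j] = (1/(n-1)) · Σ_k (x_{k,i} - mean_i) · (x_{k,j} - mean_j), divisor n-1 = 3:
  S[X_1,X_1] = ((2)·(2) + (1)·(1) + (1)·(1) + (-4)·(-4)) / 3 = 22/3 = 7.3333
  S[X_1,X_2] = ((2)·(2.5) + (1)·(0.5) + (1)·(0.5) + (-4)·(-3.5)) / 3 = 20/3 = 6.6667
  S[X_2,X_2] = ((2.5)·(2.5) + (0.5)·(0.5) + (0.5)·(0.5) + (-3.5)·(-3.5)) / 3 = 19/3 = 6.3333
  S = [[7.3333, 6.6667],
 [6.6667, 6.3333]].

Step 3 — invert S. det(S) = 7.3333·6.3333 - (6.6667)² = 2.
  S^{-1} = (1/det) · [[d, -b], [-b, a]] = [[3.1667, -3.3333],
 [-3.3333, 3.6667]].

Step 4 — quadratic form (x̄ - mu_0)^T · S^{-1} · (x̄ - mu_0):
  S^{-1} · (x̄ - mu_0) = (-18.1667, 19.8333),
  (x̄ - mu_0)^T · [...] = (-1)·(-18.1667) + (4.5)·(19.8333) = 107.4167.

Step 5 — scale by n: T² = 4 · 107.4167 = 429.6667.

T² ≈ 429.6667


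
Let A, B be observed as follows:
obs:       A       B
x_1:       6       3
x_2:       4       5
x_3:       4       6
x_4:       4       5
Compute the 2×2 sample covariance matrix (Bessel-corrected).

Step 1 — column means:
  mean(A) = (6 + 4 + 4 + 4) / 4 = 18/4 = 4.5
  mean(B) = (3 + 5 + 6 + 5) / 4 = 19/4 = 4.75

Step 2 — sample covariance S[i,j] = (1/(n-1)) · Σ_k (x_{k,i} - mean_i) · (x_{k,j} - mean_j), with n-1 = 3.
  S[A,A] = ((1.5)·(1.5) + (-0.5)·(-0.5) + (-0.5)·(-0.5) + (-0.5)·(-0.5)) / 3 = 3/3 = 1
  S[A,B] = ((1.5)·(-1.75) + (-0.5)·(0.25) + (-0.5)·(1.25) + (-0.5)·(0.25)) / 3 = -3.5/3 = -1.1667
  S[B,B] = ((-1.75)·(-1.75) + (0.25)·(0.25) + (1.25)·(1.25) + (0.25)·(0.25)) / 3 = 4.75/3 = 1.5833

S is symmetric (S[j,i] = S[i,j]). Assembling:

S = [[1, -1.1667],
 [-1.1667, 1.5833]]


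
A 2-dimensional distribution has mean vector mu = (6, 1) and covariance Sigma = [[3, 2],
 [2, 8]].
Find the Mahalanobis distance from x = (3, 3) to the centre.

Step 1 — centre the observation: (x - mu) = (-3, 2).

Step 2 — invert Sigma. det(Sigma) = 3·8 - (2)² = 20.
  Sigma^{-1} = (1/det) · [[d, -b], [-b, a]] = [[0.4, -0.1],
 [-0.1, 0.15]].

Step 3 — form the quadratic (x - mu)^T · Sigma^{-1} · (x - mu):
  Sigma^{-1} · (x - mu) = (-1.4, 0.6).
  (x - mu)^T · [Sigma^{-1} · (x - mu)] = (-3)·(-1.4) + (2)·(0.6) = 5.4.

Step 4 — take square root: d = √(5.4) ≈ 2.3238.

d(x, mu) = √(5.4) ≈ 2.3238


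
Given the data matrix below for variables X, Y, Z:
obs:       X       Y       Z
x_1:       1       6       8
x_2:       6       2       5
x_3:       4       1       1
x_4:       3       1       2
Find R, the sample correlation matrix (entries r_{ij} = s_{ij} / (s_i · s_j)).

Step 1 — column means:
  mean(X) = (1 + 6 + 4 + 3) / 4 = 14/4 = 3.5
  mean(Y) = (6 + 2 + 1 + 1) / 4 = 10/4 = 2.5
  mean(Z) = (8 + 5 + 1 + 2) / 4 = 16/4 = 4

Step 2 — sample variances and covariances s[i,j] = (1/(n-1)) · Σ_k (x_{k,i} - mean_i) · (x_{k,j} - mean_j), with n-1 = 3:
  s[X,X] = ((-2.5)·(-2.5) + (2.5)·(2.5) + (0.5)·(0.5) + (-0.5)·(-0.5)) / 3 = 13/3 = 4.3333
  s[X,Y] = ((-2.5)·(3.5) + (2.5)·(-0.5) + (0.5)·(-1.5) + (-0.5)·(-1.5)) / 3 = -10/3 = -3.3333
  s[X,Z] = ((-2.5)·(4) + (2.5)·(1) + (0.5)·(-3) + (-0.5)·(-2)) / 3 = -8/3 = -2.6667
  s[Y,Y] = ((3.5)·(3.5) + (-0.5)·(-0.5) + (-1.5)·(-1.5) + (-1.5)·(-1.5)) / 3 = 17/3 = 5.6667
  s[Y,Z] = ((3.5)·(4) + (-0.5)·(1) + (-1.5)·(-3) + (-1.5)·(-2)) / 3 = 21/3 = 7
  s[Z,Z] = ((4)·(4) + (1)·(1) + (-3)·(-3) + (-2)·(-2)) / 3 = 30/3 = 10
  Sample standard deviations s_i = √(s[i,i]):
  s(X) = √(4.3333) = 2.0817
  s(Y) = √(5.6667) = 2.3805
  s(Z) = √(10) = 3.1623

Step 3 — r_{ij} = s_{ij} / (s_i · s_j):
  r[X,X] = 1 (diagonal).
  r[X,Y] = -3.3333 / (2.0817 · 2.3805) = -3.3333 / 4.9554 = -0.6727
  r[X,Z] = -2.6667 / (2.0817 · 3.1623) = -2.6667 / 6.5828 = -0.4051
  r[Y,Y] = 1 (diagonal).
  r[Y,Z] = 7 / (2.3805 · 3.1623) = 7 / 7.5277 = 0.9299
  r[Z,Z] = 1 (diagonal).

R is symmetric with unit diagonal. Assembling:

R = [[1, -0.6727, -0.4051],
 [-0.6727, 1, 0.9299],
 [-0.4051, 0.9299, 1]]


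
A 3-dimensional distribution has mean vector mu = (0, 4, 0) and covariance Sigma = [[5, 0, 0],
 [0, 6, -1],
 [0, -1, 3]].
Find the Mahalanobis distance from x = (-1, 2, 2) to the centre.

Step 1 — centre the observation: (x - mu) = (-1, -2, 2).

Step 2 — invert Sigma (cofactor / det for 3×3, or solve directly):
  Sigma^{-1} = [[0.2, 0, 0],
 [0, 0.1765, 0.0588],
 [0, 0.0588, 0.3529]].

Step 3 — form the quadratic (x - mu)^T · Sigma^{-1} · (x - mu):
  Sigma^{-1} · (x - mu) = (-0.2, -0.2353, 0.5882).
  (x - mu)^T · [Sigma^{-1} · (x - mu)] = (-1)·(-0.2) + (-2)·(-0.2353) + (2)·(0.5882) = 1.8471.

Step 4 — take square root: d = √(1.8471) ≈ 1.3591.

d(x, mu) = √(1.8471) ≈ 1.3591


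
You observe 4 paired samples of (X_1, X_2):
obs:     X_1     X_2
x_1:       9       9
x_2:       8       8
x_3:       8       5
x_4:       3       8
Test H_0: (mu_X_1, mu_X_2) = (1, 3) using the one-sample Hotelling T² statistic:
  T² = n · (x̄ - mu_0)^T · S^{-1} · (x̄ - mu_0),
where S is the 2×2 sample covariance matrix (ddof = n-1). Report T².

Step 1 — sample mean vector:
  mean(X_1) = (9 + 8 + 8 + 3) / 4 = 28/4 = 7
  mean(X_2) = (9 + 8 + 5 + 8) / 4 = 30/4 = 7.5
  x̄ = (7, 7.5),  deviation x̄ - mu_0 = (7, 7.5) - (1, 3) = (6, 4.5).

Step 2 — sample covariance matrix, S[i,j] = (1/(n-1)) · Σ_k (x_{k,i} - mean_i) · (x_{k,j} - mean_j), divisor n-1 = 3:
  S[X_1,X_1] = ((2)·(2) + (1)·(1) + (1)·(1) + (-4)·(-4)) / 3 = 22/3 = 7.3333
  S[X_1,X_2] = ((2)·(1.5) + (1)·(0.5) + (1)·(-2.5) + (-4)·(0.5)) / 3 = -1/3 = -0.3333
  S[X_2,X_2] = ((1.5)·(1.5) + (0.5)·(0.5) + (-2.5)·(-2.5) + (0.5)·(0.5)) / 3 = 9/3 = 3
  S = [[7.3333, -0.3333],
 [-0.3333, 3]].

Step 3 — invert S. det(S) = 7.3333·3 - (-0.3333)² = 21.8889.
  S^{-1} = (1/det) · [[d, -b], [-b, a]] = [[0.1371, 0.0152],
 [0.0152, 0.335]].

Step 4 — quadratic form (x̄ - mu_0)^T · S^{-1} · (x̄ - mu_0):
  S^{-1} · (x̄ - mu_0) = (0.8909, 1.599),
  (x̄ - mu_0)^T · [...] = (6)·(0.8909) + (4.5)·(1.599) = 12.5406.

Step 5 — scale by n: T² = 4 · 12.5406 = 50.1624.

T² ≈ 50.1624
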